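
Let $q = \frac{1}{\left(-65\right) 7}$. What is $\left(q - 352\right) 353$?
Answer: $- \frac{56536833}{455} \approx -1.2426 \cdot 10^{5}$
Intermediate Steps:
$q = - \frac{1}{455}$ ($q = \frac{1}{-455} = - \frac{1}{455} \approx -0.0021978$)
$\left(q - 352\right) 353 = \left(- \frac{1}{455} - 352\right) 353 = \left(- \frac{160161}{455}\right) 353 = - \frac{56536833}{455}$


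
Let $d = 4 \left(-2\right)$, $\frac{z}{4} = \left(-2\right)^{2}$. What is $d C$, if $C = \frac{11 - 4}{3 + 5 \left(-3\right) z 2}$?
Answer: $\frac{56}{477} \approx 0.1174$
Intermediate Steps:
$z = 16$ ($z = 4 \left(-2\right)^{2} = 4 \cdot 4 = 16$)
$d = -8$
$C = - \frac{7}{477}$ ($C = \frac{11 - 4}{3 + 5 \left(-3\right) 16 \cdot 2} = \frac{7}{3 + \left(-15\right) 16 \cdot 2} = \frac{7}{3 - 480} = \frac{7}{-477} = 7 \left(- \frac{1}{477}\right) = - \frac{7}{477} \approx -0.014675$)
$d C = \left(-8\right) \left(- \frac{7}{477}\right) = \frac{56}{477}$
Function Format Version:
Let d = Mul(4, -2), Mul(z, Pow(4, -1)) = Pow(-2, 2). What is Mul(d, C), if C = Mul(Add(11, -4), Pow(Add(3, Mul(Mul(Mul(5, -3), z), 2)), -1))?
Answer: Rational(56, 477) ≈ 0.11740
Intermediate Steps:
z = 16 (z = Mul(4, Pow(-2, 2)) = Mul(4, 4) = 16)
d = -8
C = Rational(-7, 477) (C = Mul(Add(11, -4), Pow(Add(3, Mul(Mul(Mul(5, -3), 16), 2)), -1)) = Mul(7, Pow(Add(3, Mul(Mul(-15, 16), 2)), -1)) = Mul(7, Pow(Add(3, Mul(-240, 2)), -1)) = Mul(7, Pow(Add(3, -480), -1)) = Mul(7, Pow(-477, -1)) = Mul(7, Rational(-1, 477)) = Rational(-7, 477) ≈ -0.014675)
Mul(d, C) = Mul(-8, Rational(-7, 477)) = Rational(56, 477)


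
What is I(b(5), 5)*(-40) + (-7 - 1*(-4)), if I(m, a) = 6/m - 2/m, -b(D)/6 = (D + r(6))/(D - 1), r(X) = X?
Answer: 221/33 ≈ 6.6970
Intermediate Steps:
b(D) = -6*(6 + D)/(-1 + D) (b(D) = -6*(D + 6)/(D - 1) = -6*(6 + D)/(-1 + D))
I(m, a) = 4/m
I(b(5), 5)*(-40) + (-7 - 1*(-4)) = (4/((6*(-6 - 1*5)/(-1 + 5))))*(-40) + (-7 - 1*(-4)) = (4/((6*(-6 - 5)/4)))*(-40) + (-7 + 4) = (4/((6*(1/4)*(-11))))*(-40) - 3 = (4/(-33/2))*(-40) - 3 = (4*(-2/33))*(-40) - 3 = -8/33*(-40) - 3 = 320/33 - 3 = 221/33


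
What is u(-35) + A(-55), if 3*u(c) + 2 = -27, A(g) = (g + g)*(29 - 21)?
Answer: -2669/3 ≈ -889.67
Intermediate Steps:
A(g) = 16*g (A(g) = (2*g)*8 = 16*g)
u(c) = -29/3 (u(c) = -⅔ + (⅓)*(-27) = -⅔ - 9 = -29/3)
u(-35) + A(-55) = -29/3 + 16*(-55) = -29/3 - 880 = -2669/3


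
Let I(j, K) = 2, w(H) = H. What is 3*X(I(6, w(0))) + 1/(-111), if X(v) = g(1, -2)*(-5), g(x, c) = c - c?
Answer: -1/111 ≈ -0.0090090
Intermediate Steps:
g(x, c) = 0
X(v) = 0 (X(v) = 0*(-5) = 0)
3*X(I(6, w(0))) + 1/(-111) = 3*0 + 1/(-111) = 0 - 1/111 = -1/111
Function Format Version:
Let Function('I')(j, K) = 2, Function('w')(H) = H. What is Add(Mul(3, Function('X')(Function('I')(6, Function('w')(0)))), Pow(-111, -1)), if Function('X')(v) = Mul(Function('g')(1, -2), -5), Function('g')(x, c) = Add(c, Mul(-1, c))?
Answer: Rational(-1, 111) ≈ -0.0090090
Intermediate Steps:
Function('g')(x, c) = 0
Function('X')(v) = 0 (Function('X')(v) = Mul(0, -5) = 0)
Add(Mul(3, Function('X')(Function('I')(6, Function('w')(0)))), Pow(-111, -1)) = Add(Mul(3, 0), Pow(-111, -1)) = Add(0, Rational(-1, 111)) = Rational(-1, 111)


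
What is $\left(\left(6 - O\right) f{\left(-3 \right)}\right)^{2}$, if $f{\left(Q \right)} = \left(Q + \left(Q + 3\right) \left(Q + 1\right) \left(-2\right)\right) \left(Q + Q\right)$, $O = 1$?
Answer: $8100$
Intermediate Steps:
$f{\left(Q \right)} = 2 Q \left(Q - 2 \left(1 + Q\right) \left(3 + Q\right)\right)$ ($f{\left(Q \right)} = \left(Q + \left(3 + Q\right) \left(1 + Q\right) \left(-2\right)\right) 2 Q = \left(Q + \left(1 + Q\right) \left(3 + Q\right) \left(-2\right)\right) 2 Q = \left(Q - 2 \left(1 + Q\right) \left(3 + Q\right)\right) 2 Q = 2 Q \left(Q - 2 \left(1 + Q\right) \left(3 + Q\right)\right)$)
$\left(\left(6 - O\right) f{\left(-3 \right)}\right)^{2} = \left(\left(6 - 1\right) \left(\left(-2\right) \left(-3\right) \left(6 + 2 \left(-3\right)^{2} + 7 \left(-3\right)\right)\right)\right)^{2} = \left(\left(6 - 1\right) \left(\left(-2\right) \left(-3\right) \left(6 + 2 \cdot 9 - 21\right)\right)\right)^{2} = \left(5 \left(\left(-2\right) \left(-3\right) \left(6 + 18 - 21\right)\right)\right)^{2} = \left(5 \left(\left(-2\right) \left(-3\right) 3\right)\right)^{2} = \left(5 \cdot 18\right)^{2} = 90^{2} = 8100$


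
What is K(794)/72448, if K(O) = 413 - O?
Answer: -381/72448 ≈ -0.0052589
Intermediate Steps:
K(794)/72448 = (413 - 1*794)/72448 = (413 - 794)*(1/72448) = -381*1/72448 = -381/72448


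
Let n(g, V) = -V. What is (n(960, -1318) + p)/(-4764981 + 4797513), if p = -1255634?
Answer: -313579/8133 ≈ -38.556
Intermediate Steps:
(n(960, -1318) + p)/(-4764981 + 4797513) = (-1*(-1318) - 1255634)/(-4764981 + 4797513) = (1318 - 1255634)/32532 = -1254316*1/32532 = -313579/8133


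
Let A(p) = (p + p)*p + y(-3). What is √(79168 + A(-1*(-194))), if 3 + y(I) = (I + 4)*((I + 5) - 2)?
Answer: √154437 ≈ 392.98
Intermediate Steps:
y(I) = -3 + (3 + I)*(4 + I) (y(I) = -3 + (I + 4)*((I + 5) - 2) = -3 + (4 + I)*((5 + I) - 2) = -3 + (4 + I)*(3 + I) = -3 + (3 + I)*(4 + I))
A(p) = -3 + 2*p² (A(p) = (p + p)*p + (9 + (-3)² + 7*(-3)) = (2*p)*p + (9 + 9 - 21) = 2*p² - 3 = -3 + 2*p²)
√(79168 + A(-1*(-194))) = √(79168 + (-3 + 2*(-1*(-194))²)) = √(79168 + (-3 + 2*194²)) = √(79168 + (-3 + 2*37636)) = √(79168 + (-3 + 75272)) = √(79168 + 75269) = √154437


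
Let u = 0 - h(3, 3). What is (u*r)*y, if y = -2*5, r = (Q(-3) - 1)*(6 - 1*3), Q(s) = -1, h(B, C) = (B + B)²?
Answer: -2160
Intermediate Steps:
h(B, C) = 4*B² (h(B, C) = (2*B)² = 4*B²)
r = -6 (r = (-1 - 1)*(6 - 1*3) = -2*(6 - 3) = -2*3 = -6)
u = -36 (u = 0 - 4*3² = 0 - 4*9 = 0 - 1*36 = 0 - 36 = -36)
y = -10
(u*r)*y = -36*(-6)*(-10) = 216*(-10) = -2160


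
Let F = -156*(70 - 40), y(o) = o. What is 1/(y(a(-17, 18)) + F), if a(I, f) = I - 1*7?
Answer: -1/4704 ≈ -0.00021259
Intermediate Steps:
a(I, f) = -7 + I (a(I, f) = I - 7 = -7 + I)
F = -4680 (F = -156*30 = -4680)
1/(y(a(-17, 18)) + F) = 1/((-7 - 17) - 4680) = 1/(-24 - 4680) = 1/(-4704) = -1/4704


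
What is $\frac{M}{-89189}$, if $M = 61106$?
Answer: $- \frac{61106}{89189} \approx -0.68513$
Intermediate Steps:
$\frac{M}{-89189} = \frac{61106}{-89189} = 61106 \left(- \frac{1}{89189}\right) = - \frac{61106}{89189}$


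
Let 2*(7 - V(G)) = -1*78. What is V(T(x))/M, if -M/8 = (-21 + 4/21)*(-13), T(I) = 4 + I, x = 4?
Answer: -21/988 ≈ -0.021255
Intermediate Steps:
V(G) = 46 (V(G) = 7 - (-1)*78/2 = 7 - ½*(-78) = 7 + 39 = 46)
M = -45448/21 (M = -8*(-21 + 4/21)*(-13) = -(-3496)*(-13)/21 = -8*5681/21 = -45448/21 ≈ -2164.2)
V(T(x))/M = 46/(-45448/21) = 46*(-21/45448) = -21/988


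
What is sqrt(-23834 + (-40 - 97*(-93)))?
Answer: I*sqrt(14853) ≈ 121.87*I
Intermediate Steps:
sqrt(-23834 + (-40 - 97*(-93))) = sqrt(-23834 + (-40 + 9021)) = sqrt(-23834 + 8981) = sqrt(-14853) = I*sqrt(14853)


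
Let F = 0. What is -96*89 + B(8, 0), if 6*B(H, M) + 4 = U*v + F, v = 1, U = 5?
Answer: -51263/6 ≈ -8543.8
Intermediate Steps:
B(H, M) = ⅙ (B(H, M) = -⅔ + (5*1 + 0)/6 = -⅔ + (5 + 0)/6 = -⅔ + (⅙)*5 = -⅔ + ⅚ = ⅙)
-96*89 + B(8, 0) = -96*89 + ⅙ = -8544 + ⅙ = -51263/6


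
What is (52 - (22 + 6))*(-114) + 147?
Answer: -2589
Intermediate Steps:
(52 - (22 + 6))*(-114) + 147 = (52 - 1*28)*(-114) + 147 = (52 - 28)*(-114) + 147 = 24*(-114) + 147 = -2736 + 147 = -2589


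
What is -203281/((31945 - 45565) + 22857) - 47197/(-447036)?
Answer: -30145988809/1376423844 ≈ -21.902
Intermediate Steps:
-203281/((31945 - 45565) + 22857) - 47197/(-447036) = -203281/(-13620 + 22857) - 47197*(-1/447036) = -203281/9237 + 47197/447036 = -30145988809/1376423844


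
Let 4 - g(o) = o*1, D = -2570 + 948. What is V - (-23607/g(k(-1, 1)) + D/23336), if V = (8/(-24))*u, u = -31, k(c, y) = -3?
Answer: 828888415/245028 ≈ 3382.8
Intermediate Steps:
D = -1622
g(o) = 4 - o
V = 31/3 (V = (8/(-24))*(-31) = (8*(-1/24))*(-31) = -⅓*(-31) = 31/3 ≈ 10.333)
V - (-23607/g(k(-1, 1)) + D/23336) = 31/3 - (-23607/(4 - 1*(-3)) - 1622/23336) = 31/3 - (-23607/(4 + 3) - 1622*1/23336) = 31/3 - (-23607/7 - 811/11668) = 31/3 - 1*(-275452153/81676) = 31/3 + 275452153/81676 = 828888415/245028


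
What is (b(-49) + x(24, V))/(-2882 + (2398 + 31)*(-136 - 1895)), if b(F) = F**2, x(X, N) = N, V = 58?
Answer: -2459/4936181 ≈ -0.00049816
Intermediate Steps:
(b(-49) + x(24, V))/(-2882 + (2398 + 31)*(-136 - 1895)) = ((-49)**2 + 58)/(-2882 + (2398 + 31)*(-136 - 1895)) = (2401 + 58)/(-2882 + 2429*(-2031)) = 2459/(-2882 - 4933299) = 2459/(-4936181) = 2459*(-1/4936181) = -2459/4936181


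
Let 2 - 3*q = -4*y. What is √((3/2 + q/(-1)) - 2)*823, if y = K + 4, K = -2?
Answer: 823*I*√138/6 ≈ 1611.3*I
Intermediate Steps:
y = 2 (y = -2 + 4 = 2)
q = 10/3 (q = ⅔ - (-4)*2/3 = ⅔ - ⅓*(-8) = ⅔ + 8/3 = 10/3 ≈ 3.3333)
√((3/2 + q/(-1)) - 2)*823 = √((3/2 + (10/3)/(-1)) - 2)*823 = √((3*(½) + (10/3)*(-1)) - 2)*823 = √((3/2 - 10/3) - 2)*823 = √(-11/6 - 2)*823 = √(-23/6)*823 = (I*√138/6)*823 = 823*I*√138/6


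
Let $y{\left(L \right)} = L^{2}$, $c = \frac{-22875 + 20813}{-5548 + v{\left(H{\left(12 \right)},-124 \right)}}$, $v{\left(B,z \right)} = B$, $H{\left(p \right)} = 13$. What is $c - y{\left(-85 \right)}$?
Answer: $- \frac{39988313}{5535} \approx -7224.6$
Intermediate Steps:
$c = \frac{2062}{5535}$ ($c = \frac{-22875 + 20813}{-5548 + 13} = - \frac{2062}{-5535} = \left(-2062\right) \left(- \frac{1}{5535}\right) = \frac{2062}{5535} \approx 0.37254$)
$c - y{\left(-85 \right)} = \frac{2062}{5535} - \left(-85\right)^{2} = \frac{2062}{5535} - 7225 = - \frac{39988313}{5535}$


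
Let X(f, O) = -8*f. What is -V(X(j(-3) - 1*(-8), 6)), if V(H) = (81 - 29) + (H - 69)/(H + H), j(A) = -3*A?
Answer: -14349/272 ≈ -52.754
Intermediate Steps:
V(H) = 52 + (-69 + H)/(2*H) (V(H) = 52 + (-69 + H)/((2*H)) = 52 + (-69 + H)*(1/(2*H)) = 52 + (-69 + H)/(2*H))
-V(X(j(-3) - 1*(-8), 6)) = -3*(-23 + 35*(-8*(-3*(-3) - 1*(-8))))/(2*((-8*(-3*(-3) - 1*(-8))))) = -3*(-23 + 35*(-8*(9 + 8)))/(2*((-8*(9 + 8)))) = -3*(-23 + 35*(-8*17))/(2*((-8*17))) = -3*(-23 + 35*(-136))/(2*(-136)) = -3*(-1)*(-23 - 4760)/(2*136) = -3*(-1)*(-4783)/(2*136) = -1*14349/272 = -14349/272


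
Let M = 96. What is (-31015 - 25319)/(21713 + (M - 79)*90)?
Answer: -56334/23243 ≈ -2.4237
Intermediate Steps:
(-31015 - 25319)/(21713 + (M - 79)*90) = (-31015 - 25319)/(21713 + (96 - 79)*90) = -56334/(21713 + 17*90) = -56334/(21713 + 1530) = -56334/23243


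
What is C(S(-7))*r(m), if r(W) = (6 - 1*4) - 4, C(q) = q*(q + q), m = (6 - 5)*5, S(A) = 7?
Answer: -196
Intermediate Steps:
m = 5 (m = 1*5 = 5)
C(q) = 2*q**2 (C(q) = q*(2*q) = 2*q**2)
r(W) = -2 (r(W) = (6 - 4) - 4 = 2 - 4 = -2)
C(S(-7))*r(m) = (2*7**2)*(-2) = (2*49)*(-2) = 98*(-2) = -196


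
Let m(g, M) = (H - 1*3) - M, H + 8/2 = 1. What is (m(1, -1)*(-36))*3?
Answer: 540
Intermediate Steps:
H = -3 (H = -4 + 1 = -3)
m(g, M) = -6 - M (m(g, M) = (-3 - 1*3) - M = (-3 - 3) - M = -6 - M)
(m(1, -1)*(-36))*3 = ((-6 - 1*(-1))*(-36))*3 = ((-6 + 1)*(-36))*3 = -5*(-36)*3 = 180*3 = 540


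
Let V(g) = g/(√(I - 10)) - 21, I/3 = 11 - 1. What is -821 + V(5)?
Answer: -842 + √5/2 ≈ -840.88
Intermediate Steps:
I = 30 (I = 3*(11 - 1) = 3*10 = 30)
V(g) = -21 + g*√5/10 (V(g) = g/(√(30 - 10)) - 21 = g/(√20) - 21 = g/((2*√5)) - 21 = (√5/10)*g - 21 = g*√5/10 - 21 = -21 + g*√5/10)
-821 + V(5) = -821 + (-21 + (⅒)*5*√5) = -821 + (-21 + √5/2) = -842 + √5/2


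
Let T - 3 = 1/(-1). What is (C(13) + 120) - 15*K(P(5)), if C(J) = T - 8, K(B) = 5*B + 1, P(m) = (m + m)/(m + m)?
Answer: 24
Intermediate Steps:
P(m) = 1 (P(m) = (2*m)/((2*m)) = (2*m)*(1/(2*m)) = 1)
T = 2 (T = 3 + 1/(-1) = 3 + 1*(-1) = 3 - 1 = 2)
K(B) = 1 + 5*B
C(J) = -6 (C(J) = 2 - 8 = -6)
(C(13) + 120) - 15*K(P(5)) = (-6 + 120) - 15*(1 + 5*1) = 114 - 15*(1 + 5) = 114 - 15*6 = 114 - 90 = 24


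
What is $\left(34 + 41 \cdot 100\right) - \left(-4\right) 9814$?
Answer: $43390$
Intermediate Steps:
$\left(34 + 41 \cdot 100\right) - \left(-4\right) 9814 = \left(34 + 4100\right) - -39256 = 4134 + 39256 = 43390$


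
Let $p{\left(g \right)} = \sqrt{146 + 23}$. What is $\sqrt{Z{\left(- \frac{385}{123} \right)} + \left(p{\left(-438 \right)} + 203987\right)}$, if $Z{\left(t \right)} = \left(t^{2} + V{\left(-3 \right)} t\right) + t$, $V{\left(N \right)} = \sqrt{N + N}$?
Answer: $\frac{\sqrt{3086416870 - 47355 i \sqrt{6}}}{123} \approx 451.67 - 0.0084875 i$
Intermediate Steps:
$p{\left(g \right)} = 13$ ($p{\left(g \right)} = \sqrt{169} = 13$)
$V{\left(N \right)} = \sqrt{2} \sqrt{N}$ ($V{\left(N \right)} = \sqrt{2 N} = \sqrt{2} \sqrt{N}$)
$Z{\left(t \right)} = t + t^{2} + i t \sqrt{6}$ ($Z{\left(t \right)} = \left(t^{2} + \sqrt{2} \sqrt{-3} t\right) + t = \left(t^{2} + \sqrt{2} i \sqrt{3} t\right) + t = \left(t^{2} + i \sqrt{6} t\right) + t = \left(t^{2} + i t \sqrt{6}\right) + t = t + t^{2} + i t \sqrt{6}$)
$\sqrt{Z{\left(- \frac{385}{123} \right)} + \left(p{\left(-438 \right)} + 203987\right)} = \sqrt{- \frac{385}{123} \left(1 - \frac{385}{123} + i \sqrt{6}\right) + \left(13 + 203987\right)} = \sqrt{\left(-385\right) \frac{1}{123} \left(1 - \frac{385}{123} + i \sqrt{6}\right) + 204000} = \sqrt{- \frac{385 \left(1 - \frac{385}{123} + i \sqrt{6}\right)}{123} + 204000} = \sqrt{- \frac{385 \left(- \frac{262}{123} + i \sqrt{6}\right)}{123} + 204000} = \sqrt{\left(\frac{100870}{15129} - \frac{385 i \sqrt{6}}{123}\right) + 204000} = \sqrt{\frac{3086416870}{15129} - \frac{385 i \sqrt{6}}{123}}$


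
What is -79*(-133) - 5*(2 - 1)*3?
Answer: 10492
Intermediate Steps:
-79*(-133) - 5*(2 - 1)*3 = 10507 - 5*1*3 = 10507 - 5*3 = 10507 - 15 = 10492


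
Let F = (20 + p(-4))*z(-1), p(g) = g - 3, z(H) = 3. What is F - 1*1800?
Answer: -1761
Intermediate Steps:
p(g) = -3 + g
F = 39 (F = (20 + (-3 - 4))*3 = (20 - 7)*3 = 13*3 = 39)
F - 1*1800 = 39 - 1*1800 = 39 - 1800 = -1761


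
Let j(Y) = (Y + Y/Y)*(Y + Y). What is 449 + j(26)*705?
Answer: 990269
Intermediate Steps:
j(Y) = 2*Y*(1 + Y) (j(Y) = (Y + 1)*(2*Y) = (1 + Y)*(2*Y) = 2*Y*(1 + Y))
449 + j(26)*705 = 449 + (2*26*(1 + 26))*705 = 449 + (2*26*27)*705 = 449 + 1404*705 = 449 + 989820 = 990269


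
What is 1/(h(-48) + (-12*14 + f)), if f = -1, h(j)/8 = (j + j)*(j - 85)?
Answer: 1/101975 ≈ 9.8063e-6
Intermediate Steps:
h(j) = 16*j*(-85 + j) (h(j) = 8*((j + j)*(j - 85)) = 8*((2*j)*(-85 + j)) = 8*(2*j*(-85 + j)) = 16*j*(-85 + j))
1/(h(-48) + (-12*14 + f)) = 1/(16*(-48)*(-85 - 48) + (-12*14 - 1)) = 1/(16*(-48)*(-133) + (-168 - 1)) = 1/(102144 - 169) = 1/101975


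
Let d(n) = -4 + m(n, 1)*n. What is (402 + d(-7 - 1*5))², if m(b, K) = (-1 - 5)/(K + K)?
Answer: 188356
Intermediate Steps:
m(b, K) = -3/K (m(b, K) = -6*1/(2*K) = -3/K)
d(n) = -4 - 3*n (d(n) = -4 + (-3/1)*n = -4 + (-3*1)*n = -4 - 3*n)
(402 + d(-7 - 1*5))² = (402 + (-4 - 3*(-7 - 1*5)))² = (402 + (-4 - 3*(-7 - 5)))² = (402 + (-4 - 3*(-12)))² = (402 + (-4 + 36))² = (402 + 32)² = 434² = 188356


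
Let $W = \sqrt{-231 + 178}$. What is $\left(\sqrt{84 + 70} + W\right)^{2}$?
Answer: $101 + 2 i \sqrt{8162} \approx 101.0 + 180.69 i$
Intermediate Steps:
$W = i \sqrt{53}$ ($W = \sqrt{-53} = i \sqrt{53} \approx 7.2801 i$)
$\left(\sqrt{84 + 70} + W\right)^{2} = \left(\sqrt{84 + 70} + i \sqrt{53}\right)^{2} = \left(\sqrt{154} + i \sqrt{53}\right)^{2}$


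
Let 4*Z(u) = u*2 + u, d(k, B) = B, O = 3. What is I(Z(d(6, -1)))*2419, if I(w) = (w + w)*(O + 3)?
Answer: -21771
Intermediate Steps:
Z(u) = 3*u/4 (Z(u) = (u*2 + u)/4 = (2*u + u)/4 = (3*u)/4 = 3*u/4)
I(w) = 12*w (I(w) = (w + w)*(3 + 3) = (2*w)*6 = 12*w)
I(Z(d(6, -1)))*2419 = (12*((¾)*(-1)))*2419 = (12*(-¾))*2419 = -9*2419 = -21771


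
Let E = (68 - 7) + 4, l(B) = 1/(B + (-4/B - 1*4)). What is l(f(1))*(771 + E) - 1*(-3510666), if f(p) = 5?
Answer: 3514846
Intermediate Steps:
l(B) = 1/(-4 + B - 4/B) (l(B) = 1/(B + (-4/B - 4)) = 1/(B + (-4 - 4/B)) = 1/(-4 + B - 4/B))
E = 65 (E = 61 + 4 = 65)
l(f(1))*(771 + E) - 1*(-3510666) = (5/(-4 + 5² - 4*5))*(771 + 65) - 1*(-3510666) = (5/(-4 + 25 - 20))*836 + 3510666 = (5/1)*836 + 3510666 = (5*1)*836 + 3510666 = 5*836 + 3510666 = 4180 + 3510666 = 3514846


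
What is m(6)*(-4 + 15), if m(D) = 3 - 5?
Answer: -22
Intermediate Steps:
m(D) = -2
m(6)*(-4 + 15) = -2*(-4 + 15) = -2*11 = -22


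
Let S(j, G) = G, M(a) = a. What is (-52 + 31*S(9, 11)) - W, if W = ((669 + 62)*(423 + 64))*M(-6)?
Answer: 2136271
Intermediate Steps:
W = -2135982 (W = ((669 + 62)*(423 + 64))*(-6) = (731*487)*(-6) = 355997*(-6) = -2135982)
(-52 + 31*S(9, 11)) - W = (-52 + 31*11) - 1*(-2135982) = (-52 + 341) + 2135982 = 289 + 2135982 = 2136271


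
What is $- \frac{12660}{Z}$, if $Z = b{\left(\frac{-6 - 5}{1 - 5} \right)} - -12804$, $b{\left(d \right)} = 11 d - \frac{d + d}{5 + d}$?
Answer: $- \frac{523280}{530453} \approx -0.98648$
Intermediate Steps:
$b{\left(d \right)} = 11 d - \frac{2 d}{5 + d}$
$Z = \frac{1591359}{124}$ ($Z = \frac{\frac{-6 - 5}{1 - 5} \left(53 + 11 \frac{-6 - 5}{1 - 5}\right)}{5 + \frac{-6 - 5}{1 - 5}} - -12804 = \frac{- \frac{11}{-4} \left(53 + 11 \left(- \frac{11}{-4}\right)\right)}{5 - \frac{11}{-4}} + 12804 = \frac{\left(-11\right) \left(- \frac{1}{4}\right) \left(53 + 11 \left(\left(-11\right) \left(- \frac{1}{4}\right)\right)\right)}{5 - - \frac{11}{4}} + 12804 = \frac{11 \left(53 + 11 \cdot \frac{11}{4}\right)}{4 \left(5 + \frac{11}{4}\right)} + 12804 = \frac{11 \left(53 + \frac{121}{4}\right)}{4 \cdot \frac{31}{4}} + 12804 = \frac{11}{4} \cdot \frac{4}{31} \cdot \frac{333}{4} + 12804 = \frac{3663}{124} + 12804 = \frac{1591359}{124} \approx 12834.0$)
$- \frac{12660}{Z} = - \frac{12660}{\frac{1591359}{124}} = \left(-12660\right) \frac{124}{1591359} = - \frac{523280}{530453}$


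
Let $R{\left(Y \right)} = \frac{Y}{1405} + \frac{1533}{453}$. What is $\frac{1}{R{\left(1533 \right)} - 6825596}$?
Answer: $- \frac{212155}{1448083369942} \approx -1.4651 \cdot 10^{-7}$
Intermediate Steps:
$R{\left(Y \right)} = \frac{511}{151} + \frac{Y}{1405}$ ($R{\left(Y \right)} = Y \frac{1}{1405} + 1533 \cdot \frac{1}{453} = \frac{Y}{1405} + \frac{511}{151} = \frac{511}{151} + \frac{Y}{1405}$)
$\frac{1}{R{\left(1533 \right)} - 6825596} = \frac{1}{\left(\frac{511}{151} + \frac{1}{1405} \cdot 1533\right) - 6825596} = \frac{1}{\left(\frac{511}{151} + \frac{1533}{1405}\right) - 6825596} = \frac{1}{\frac{949438}{212155} - 6825596} = \frac{1}{- \frac{1448083369942}{212155}} = - \frac{212155}{1448083369942}$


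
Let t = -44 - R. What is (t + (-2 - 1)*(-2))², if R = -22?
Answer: 256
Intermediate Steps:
t = -22 (t = -44 - 1*(-22) = -44 + 22 = -22)
(t + (-2 - 1)*(-2))² = (-22 + (-2 - 1)*(-2))² = (-22 - 3*(-2))² = (-22 + 6)² = (-16)² = 256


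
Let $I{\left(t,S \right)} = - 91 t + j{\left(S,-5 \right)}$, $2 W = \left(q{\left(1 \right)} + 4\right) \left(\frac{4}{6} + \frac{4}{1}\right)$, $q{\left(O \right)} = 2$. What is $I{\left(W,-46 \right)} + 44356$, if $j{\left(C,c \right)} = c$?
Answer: $43077$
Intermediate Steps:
$W = 14$ ($W = \frac{\left(2 + 4\right) \left(\frac{4}{6} + \frac{4}{1}\right)}{2} = \frac{6 \left(4 \cdot \frac{1}{6} + 4 \cdot 1\right)}{2} = \frac{6 \left(\frac{2}{3} + 4\right)}{2} = \frac{6 \cdot \frac{14}{3}}{2} = \frac{1}{2} \cdot 28 = 14$)
$I{\left(t,S \right)} = -5 - 91 t$ ($I{\left(t,S \right)} = - 91 t - 5 = -5 - 91 t$)
$I{\left(W,-46 \right)} + 44356 = \left(-5 - 1274\right) + 44356 = -1279 + 44356 = 43077$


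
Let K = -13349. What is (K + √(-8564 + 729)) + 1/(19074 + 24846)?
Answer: -586288079/43920 + I*√7835 ≈ -13349.0 + 88.516*I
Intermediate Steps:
(K + √(-8564 + 729)) + 1/(19074 + 24846) = (-13349 + √(-8564 + 729)) + 1/(19074 + 24846) = (-13349 + √(-7835)) + 1/43920 = (-13349 + I*√7835) + 1/43920 = -586288079/43920 + I*√7835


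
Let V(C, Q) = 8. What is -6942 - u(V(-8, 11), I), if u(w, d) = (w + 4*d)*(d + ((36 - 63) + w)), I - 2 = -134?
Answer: -85462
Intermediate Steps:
I = -132 (I = 2 - 134 = -132)
u(w, d) = (w + 4*d)*(-27 + d + w) (u(w, d) = (w + 4*d)*(d + (-27 + w)) = (w + 4*d)*(-27 + d + w))
-6942 - u(V(-8, 11), I) = -6942 - (8² - 108*(-132) - 27*8 + 4*(-132)² + 5*(-132)*8) = -6942 - (64 + 14256 - 216 + 4*17424 - 5280) = -6942 - (64 + 14256 - 216 + 69696 - 5280) = -6942 - 1*78520 = -6942 - 78520 = -85462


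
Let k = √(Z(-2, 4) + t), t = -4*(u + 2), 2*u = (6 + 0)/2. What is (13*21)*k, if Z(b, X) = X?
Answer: 273*I*√10 ≈ 863.3*I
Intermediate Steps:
u = 3/2 (u = ((6 + 0)/2)/2 = (6*(½))/2 = (½)*3 = 3/2 ≈ 1.5000)
t = -14 (t = -4*(3/2 + 2) = -4*7/2 = -14)
k = I*√10 (k = √(4 - 14) = √(-10) = I*√10 ≈ 3.1623*I)
(13*21)*k = (13*21)*(I*√10) = 273*(I*√10) = 273*I*√10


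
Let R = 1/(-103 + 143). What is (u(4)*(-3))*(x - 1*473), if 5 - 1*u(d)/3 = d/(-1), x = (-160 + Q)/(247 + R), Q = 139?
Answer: 378638793/9881 ≈ 38320.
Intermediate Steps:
R = 1/40 ≈ 0.025000
x = -840/9881 (x = (-160 + 139)/(247 + 1/40) = -21/9881/40 = -21*40/9881 = -840/9881 ≈ -0.085012)
u(d) = 15 + 3*d (u(d) = 15 - 3*d/(-1) = 15 - 3*d*(-1) = 15 - (-3)*d = 15 + 3*d)
(u(4)*(-3))*(x - 1*473) = ((15 + 3*4)*(-3))*(-840/9881 - 1*473) = ((15 + 12)*(-3))*(-840/9881 - 473) = (27*(-3))*(-4674553/9881) = -81*(-4674553/9881) = 378638793/9881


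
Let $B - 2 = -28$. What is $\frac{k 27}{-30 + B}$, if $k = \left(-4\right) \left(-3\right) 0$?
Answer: $0$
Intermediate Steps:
$B = -26$ ($B = 2 - 28 = -26$)
$k = 0$ ($k = 12 \cdot 0 = 0$)
$\frac{k 27}{-30 + B} = \frac{0 \cdot 27}{-30 - 26} = \frac{0}{-56} = 0 \left(- \frac{1}{56}\right) = 0$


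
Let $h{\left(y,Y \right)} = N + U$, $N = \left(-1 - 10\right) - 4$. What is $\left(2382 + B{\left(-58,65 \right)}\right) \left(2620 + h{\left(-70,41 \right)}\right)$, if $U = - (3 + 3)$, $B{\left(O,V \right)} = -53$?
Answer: $6053071$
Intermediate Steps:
$U = -6$ ($U = \left(-1\right) 6 = -6$)
$N = -15$ ($N = -11 - 4 = -15$)
$h{\left(y,Y \right)} = -21$ ($h{\left(y,Y \right)} = -15 - 6 = -21$)
$\left(2382 + B{\left(-58,65 \right)}\right) \left(2620 + h{\left(-70,41 \right)}\right) = \left(2382 - 53\right) \left(2620 - 21\right) = 2329 \cdot 2599 = 6053071$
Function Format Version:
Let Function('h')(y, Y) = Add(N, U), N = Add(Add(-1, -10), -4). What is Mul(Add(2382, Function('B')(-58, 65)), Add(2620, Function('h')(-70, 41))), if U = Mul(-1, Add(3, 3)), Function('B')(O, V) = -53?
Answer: 6053071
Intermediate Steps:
U = -6 (U = Mul(-1, 6) = -6)
N = -15 (N = Add(-11, -4) = -15)
Function('h')(y, Y) = -21 (Function('h')(y, Y) = Add(-15, -6) = -21)
Mul(Add(2382, Function('B')(-58, 65)), Add(2620, Function('h')(-70, 41))) = Mul(Add(2382, -53), Add(2620, -21)) = Mul(2329, 2599) = 6053071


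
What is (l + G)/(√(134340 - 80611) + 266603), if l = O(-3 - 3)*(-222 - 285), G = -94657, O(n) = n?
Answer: -4884966769/14215421176 + 18323*√53729/14215421176 ≈ -0.34334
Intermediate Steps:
l = 3042 (l = (-3 - 3)*(-222 - 285) = -6*(-507) = 3042)
(l + G)/(√(134340 - 80611) + 266603) = (3042 - 94657)/(√(134340 - 80611) + 266603) = -91615/(√53729 + 266603) = -91615/(266603 + √53729)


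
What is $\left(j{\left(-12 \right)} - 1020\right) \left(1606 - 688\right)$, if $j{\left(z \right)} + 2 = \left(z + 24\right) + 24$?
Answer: $-905148$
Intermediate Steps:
$j{\left(z \right)} = 46 + z$ ($j{\left(z \right)} = -2 + \left(\left(z + 24\right) + 24\right) = -2 + \left(\left(24 + z\right) + 24\right) = -2 + \left(48 + z\right) = 46 + z$)
$\left(j{\left(-12 \right)} - 1020\right) \left(1606 - 688\right) = \left(\left(46 - 12\right) - 1020\right) \left(1606 - 688\right) = \left(34 - 1020\right) 918 = \left(-986\right) 918 = -905148$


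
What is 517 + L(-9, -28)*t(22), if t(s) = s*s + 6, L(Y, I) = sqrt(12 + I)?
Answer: 517 + 1960*I ≈ 517.0 + 1960.0*I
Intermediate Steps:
t(s) = 6 + s**2 (t(s) = s**2 + 6 = 6 + s**2)
517 + L(-9, -28)*t(22) = 517 + sqrt(12 - 28)*(6 + 22**2) = 517 + sqrt(-16)*(6 + 484) = 517 + (4*I)*490 = 517 + 1960*I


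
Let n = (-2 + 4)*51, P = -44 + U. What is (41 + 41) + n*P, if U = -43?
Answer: -8792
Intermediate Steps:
P = -87 (P = -44 - 43 = -87)
n = 102 (n = 2*51 = 102)
(41 + 41) + n*P = (41 + 41) + 102*(-87) = 82 - 8874 = -8792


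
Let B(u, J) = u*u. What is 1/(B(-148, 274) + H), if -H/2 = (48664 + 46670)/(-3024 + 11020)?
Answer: 1999/43738429 ≈ 4.5703e-5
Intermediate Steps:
B(u, J) = u**2
H = -47667/1999 (H = -2*(48664 + 46670)/(-3024 + 11020) = -190668/7996 = -2*47667/3998 = -47667/1999 ≈ -23.845)
1/(B(-148, 274) + H) = 1/((-148)**2 - 47667/1999) = 1/(21904 - 47667/1999) = 1/(43738429/1999) = 1999/43738429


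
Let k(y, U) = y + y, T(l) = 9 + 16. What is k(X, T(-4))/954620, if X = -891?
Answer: -891/477310 ≈ -0.0018667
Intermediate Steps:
T(l) = 25
k(y, U) = 2*y
k(X, T(-4))/954620 = (2*(-891))/954620 = -1782*1/954620 = -891/477310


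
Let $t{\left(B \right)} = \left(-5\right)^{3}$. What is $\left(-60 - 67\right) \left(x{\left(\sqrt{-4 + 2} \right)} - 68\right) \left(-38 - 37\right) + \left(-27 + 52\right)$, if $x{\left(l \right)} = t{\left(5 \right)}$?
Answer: $-1838300$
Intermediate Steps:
$t{\left(B \right)} = -125$
$x{\left(l \right)} = -125$
$\left(-60 - 67\right) \left(x{\left(\sqrt{-4 + 2} \right)} - 68\right) \left(-38 - 37\right) + \left(-27 + 52\right) = \left(-60 - 67\right) \left(-125 - 68\right) \left(-38 - 37\right) + \left(-27 + 52\right) = \left(-127\right) \left(-193\right) \left(-75\right) + 25 = 24511 \left(-75\right) + 25 = -1838325 + 25 = -1838300$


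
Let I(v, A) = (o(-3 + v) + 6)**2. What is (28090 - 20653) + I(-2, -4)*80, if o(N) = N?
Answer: 7517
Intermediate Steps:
I(v, A) = (3 + v)**2 (I(v, A) = ((-3 + v) + 6)**2 = (3 + v)**2)
(28090 - 20653) + I(-2, -4)*80 = (28090 - 20653) + (3 - 2)**2*80 = 7437 + 1**2*80 = 7437 + 1*80 = 7437 + 80 = 7517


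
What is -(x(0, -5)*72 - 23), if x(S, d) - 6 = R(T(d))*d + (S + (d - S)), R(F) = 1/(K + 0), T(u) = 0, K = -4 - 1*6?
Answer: -85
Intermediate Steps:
K = -10 (K = -4 - 6 = -10)
R(F) = -⅒ (R(F) = 1/(-10 + 0) = 1/(-10) = -⅒)
x(S, d) = 6 + 9*d/10 (x(S, d) = 6 + (-d/10 + (S + (d - S))) = 6 + (-d/10 + d) = 6 + 9*d/10)
-(x(0, -5)*72 - 23) = -((6 + (9/10)*(-5))*72 - 23) = -((6 - 9/2)*72 - 23) = -((3/2)*72 - 23) = -(108 - 23) = -1*85 = -85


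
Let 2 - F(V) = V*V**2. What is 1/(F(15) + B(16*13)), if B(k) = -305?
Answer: -1/3678 ≈ -0.00027189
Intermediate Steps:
F(V) = 2 - V**3 (F(V) = 2 - V*V**2 = 2 - V**3)
1/(F(15) + B(16*13)) = 1/((2 - 1*15**3) - 305) = 1/((2 - 1*3375) - 305) = 1/((2 - 3375) - 305) = 1/(-3373 - 305) = 1/(-3678) = -1/3678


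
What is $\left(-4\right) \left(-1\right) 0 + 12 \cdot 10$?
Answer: $120$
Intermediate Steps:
$\left(-4\right) \left(-1\right) 0 + 12 \cdot 10 = 4 \cdot 0 + 120 = 0 + 120 = 120$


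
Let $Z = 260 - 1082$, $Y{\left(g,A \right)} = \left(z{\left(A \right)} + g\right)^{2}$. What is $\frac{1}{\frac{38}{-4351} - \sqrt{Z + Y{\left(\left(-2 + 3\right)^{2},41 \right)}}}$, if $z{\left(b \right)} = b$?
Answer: $\frac{229}{24699709} - \frac{52441 \sqrt{942}}{49399418} \approx -0.032573$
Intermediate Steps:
$Y{\left(g,A \right)} = \left(A + g\right)^{2}$
$Z = -822$
$\frac{1}{\frac{38}{-4351} - \sqrt{Z + Y{\left(\left(-2 + 3\right)^{2},41 \right)}}} = \frac{1}{\frac{38}{-4351} - \sqrt{-822 + \left(41 + \left(-2 + 3\right)^{2}\right)^{2}}} = \frac{1}{38 \left(- \frac{1}{4351}\right) - \sqrt{-822 + \left(41 + 1^{2}\right)^{2}}} = \frac{1}{- \frac{2}{229} - \sqrt{-822 + \left(41 + 1\right)^{2}}} = \frac{1}{- \frac{2}{229} - \sqrt{-822 + 42^{2}}} = \frac{1}{- \frac{2}{229} - \sqrt{-822 + 1764}} = \frac{1}{- \frac{2}{229} - \sqrt{942}}$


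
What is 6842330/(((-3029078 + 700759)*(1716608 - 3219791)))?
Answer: 622030/318171776307 ≈ 1.9550e-6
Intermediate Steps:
6842330/(((-3029078 + 700759)*(1716608 - 3219791))) = 6842330/((-2328319*(-1503183))) = 6842330/3499889539377 = 6842330*(1/3499889539377) = 622030/318171776307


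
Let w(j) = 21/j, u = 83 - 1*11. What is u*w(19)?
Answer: 1512/19 ≈ 79.579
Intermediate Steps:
u = 72 (u = 83 - 11 = 72)
u*w(19) = 72*(21/19) = 1512/19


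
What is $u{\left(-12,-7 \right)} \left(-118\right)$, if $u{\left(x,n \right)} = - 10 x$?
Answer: $-14160$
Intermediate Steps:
$u{\left(-12,-7 \right)} \left(-118\right) = \left(-10\right) \left(-12\right) \left(-118\right) = 120 \left(-118\right) = -14160$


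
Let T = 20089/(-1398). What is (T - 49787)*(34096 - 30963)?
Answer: -218126712895/1398 ≈ -1.5603e+8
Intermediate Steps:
T = -20089/1398 (T = 20089*(-1/1398) = -20089/1398 ≈ -14.370)
(T - 49787)*(34096 - 30963) = (-20089/1398 - 49787)*(34096 - 30963) = -69622315/1398*3133 = -218126712895/1398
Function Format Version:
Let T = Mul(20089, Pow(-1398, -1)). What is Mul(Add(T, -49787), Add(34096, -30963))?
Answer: Rational(-218126712895, 1398) ≈ -1.5603e+8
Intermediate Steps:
T = Rational(-20089, 1398) (T = Mul(20089, Rational(-1, 1398)) = Rational(-20089, 1398) ≈ -14.370)
Mul(Add(T, -49787), Add(34096, -30963)) = Mul(Add(Rational(-20089, 1398), -49787), Add(34096, -30963)) = Mul(Rational(-69622315, 1398), 3133) = Rational(-218126712895, 1398)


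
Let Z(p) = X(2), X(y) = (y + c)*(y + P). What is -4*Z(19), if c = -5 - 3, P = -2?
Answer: 0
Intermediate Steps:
c = -8
X(y) = (-8 + y)*(-2 + y) (X(y) = (y - 8)*(y - 2) = (-8 + y)*(-2 + y))
Z(p) = 0 (Z(p) = 16 + 2² - 10*2 = 16 + 4 - 20 = 0)
-4*Z(19) = -4*0 = 0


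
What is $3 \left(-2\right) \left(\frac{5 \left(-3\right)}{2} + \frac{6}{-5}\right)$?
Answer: $\frac{261}{5} \approx 52.2$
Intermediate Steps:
$3 \left(-2\right) \left(\frac{5 \left(-3\right)}{2} + \frac{6}{-5}\right) = - 6 \left(\left(-15\right) \frac{1}{2} + 6 \left(- \frac{1}{5}\right)\right) = - 6 \left(- \frac{15}{2} - \frac{6}{5}\right) = \left(-6\right) \left(- \frac{87}{10}\right) = \frac{261}{5}$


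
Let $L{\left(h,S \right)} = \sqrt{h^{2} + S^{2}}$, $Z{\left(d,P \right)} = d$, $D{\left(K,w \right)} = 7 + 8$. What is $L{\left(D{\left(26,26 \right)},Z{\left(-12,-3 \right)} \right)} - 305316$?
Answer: $-305316 + 3 \sqrt{41} \approx -3.053 \cdot 10^{5}$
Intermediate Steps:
$D{\left(K,w \right)} = 15$
$L{\left(h,S \right)} = \sqrt{S^{2} + h^{2}}$
$L{\left(D{\left(26,26 \right)},Z{\left(-12,-3 \right)} \right)} - 305316 = \sqrt{\left(-12\right)^{2} + 15^{2}} - 305316 = \sqrt{144 + 225} - 305316 = \sqrt{369} - 305316 = 3 \sqrt{41} - 305316 = -305316 + 3 \sqrt{41}$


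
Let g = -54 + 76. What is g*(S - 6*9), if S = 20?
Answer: -748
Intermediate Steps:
g = 22
g*(S - 6*9) = 22*(20 - 6*9) = 22*(20 - 54) = 22*(-34) = -748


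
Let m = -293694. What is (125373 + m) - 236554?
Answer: -404875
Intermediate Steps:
(125373 + m) - 236554 = (125373 - 293694) - 236554 = -168321 - 236554 = -404875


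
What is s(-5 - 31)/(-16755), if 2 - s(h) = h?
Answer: -38/16755 ≈ -0.0022680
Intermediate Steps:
s(h) = 2 - h
s(-5 - 31)/(-16755) = (2 - (-5 - 31))/(-16755) = (2 - 1*(-36))*(-1/16755) = (2 + 36)*(-1/16755) = 38*(-1/16755) = -38/16755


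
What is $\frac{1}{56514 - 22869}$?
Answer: $\frac{1}{33645} \approx 2.9722 \cdot 10^{-5}$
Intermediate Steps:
$\frac{1}{56514 - 22869} = \frac{1}{33645}$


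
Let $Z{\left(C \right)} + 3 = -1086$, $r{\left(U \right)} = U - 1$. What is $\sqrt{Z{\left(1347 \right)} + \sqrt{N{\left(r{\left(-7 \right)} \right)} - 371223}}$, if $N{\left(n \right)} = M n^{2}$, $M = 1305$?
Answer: $\sqrt{-1089 + 3 i \sqrt{31967}} \approx 7.9035 + 33.933 i$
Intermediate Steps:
$r{\left(U \right)} = -1 + U$
$Z{\left(C \right)} = -1089$ ($Z{\left(C \right)} = -3 - 1086 = -1089$)
$N{\left(n \right)} = 1305 n^{2}$
$\sqrt{Z{\left(1347 \right)} + \sqrt{N{\left(r{\left(-7 \right)} \right)} - 371223}} = \sqrt{-1089 + \sqrt{1305 \left(-1 - 7\right)^{2} - 371223}} = \sqrt{-1089 + \sqrt{1305 \left(-8\right)^{2} - 371223}} = \sqrt{-1089 + \sqrt{1305 \cdot 64 - 371223}} = \sqrt{-1089 + \sqrt{83520 - 371223}} = \sqrt{-1089 + \sqrt{-287703}} = \sqrt{-1089 + 3 i \sqrt{31967}}$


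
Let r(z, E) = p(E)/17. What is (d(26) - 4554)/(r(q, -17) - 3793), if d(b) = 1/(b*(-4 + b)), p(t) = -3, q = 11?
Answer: 44283079/36884848 ≈ 1.2006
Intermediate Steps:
d(b) = 1/(b*(-4 + b))
r(z, E) = -3/17
(d(26) - 4554)/(r(q, -17) - 3793) = (1/(26*(-4 + 26)) - 4554)/(-3/17 - 3793) = ((1/26)/22 - 4554)/(-64484/17) = ((1/26)*(1/22) - 4554)*(-17/64484) = (1/572 - 4554)*(-17/64484) = -2604887/572*(-17/64484) = 44283079/36884848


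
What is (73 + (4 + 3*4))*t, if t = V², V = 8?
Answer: 5696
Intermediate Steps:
t = 64 (t = 8² = 64)
(73 + (4 + 3*4))*t = (73 + (4 + 3*4))*64 = (73 + (4 + 12))*64 = (73 + 16)*64 = 89*64 = 5696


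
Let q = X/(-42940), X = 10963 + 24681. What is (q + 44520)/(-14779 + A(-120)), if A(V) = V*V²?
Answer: -25153331/984670135 ≈ -0.025545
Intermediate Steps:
X = 35644
A(V) = V³
q = -469/565 (q = 35644/(-42940) = 35644*(-1/42940) = -469/565 ≈ -0.83009)
(q + 44520)/(-14779 + A(-120)) = (-469/565 + 44520)/(-14779 + (-120)³) = 25153331/(565*(-14779 - 1728000)) = (25153331/565)/(-1742779) = (25153331/565)*(-1/1742779) = -25153331/984670135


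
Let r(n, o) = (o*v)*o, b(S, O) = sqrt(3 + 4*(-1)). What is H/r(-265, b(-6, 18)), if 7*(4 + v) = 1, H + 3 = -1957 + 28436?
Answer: 185332/27 ≈ 6864.1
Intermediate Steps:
H = 26476 (H = -3 + (-1957 + 28436) = -3 + 26479 = 26476)
v = -27/7 (v = -4 + (1/7)*1 = -4 + 1/7 = -27/7 ≈ -3.8571)
b(S, O) = I (b(S, O) = sqrt(3 - 4) = sqrt(-1) = I)
r(n, o) = -27*o**2/7 (r(n, o) = (o*(-27/7))*o = (-27*o/7)*o = -27*o**2/7)
H/r(-265, b(-6, 18)) = 26476/((-27*I**2/7)) = 26476/((-27/7*(-1))) = 26476/(27/7) = 26476*(7/27) = 185332/27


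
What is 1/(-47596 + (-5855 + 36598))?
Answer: -1/16853 ≈ -5.9337e-5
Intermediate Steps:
1/(-47596 + (-5855 + 36598)) = 1/(-47596 + 30743) = 1/(-16853) = -1/16853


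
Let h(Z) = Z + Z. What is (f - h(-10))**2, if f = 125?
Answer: 21025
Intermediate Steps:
h(Z) = 2*Z
(f - h(-10))**2 = (125 - 2*(-10))**2 = (125 - 1*(-20))**2 = (125 + 20)**2 = 145**2 = 21025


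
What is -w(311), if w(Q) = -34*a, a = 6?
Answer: 204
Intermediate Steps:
w(Q) = -204 (w(Q) = -34*6 = -204)
-w(311) = -1*(-204) = 204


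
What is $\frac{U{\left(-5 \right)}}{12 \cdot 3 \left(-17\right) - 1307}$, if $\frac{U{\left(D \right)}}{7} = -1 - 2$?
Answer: $\frac{21}{1919} \approx 0.010943$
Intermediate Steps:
$U{\left(D \right)} = -21$ ($U{\left(D \right)} = 7 \left(-1 - 2\right) = 7 \left(-3\right) = -21$)
$\frac{U{\left(-5 \right)}}{12 \cdot 3 \left(-17\right) - 1307} = - \frac{21}{12 \cdot 3 \left(-17\right) - 1307} = - \frac{21}{36 \left(-17\right) - 1307} = - \frac{21}{-612 - 1307} = - \frac{21}{-1919} = \left(-21\right) \left(- \frac{1}{1919}\right) = \frac{21}{1919}$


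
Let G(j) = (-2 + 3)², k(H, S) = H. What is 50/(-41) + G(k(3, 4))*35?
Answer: 1385/41 ≈ 33.781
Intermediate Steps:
G(j) = 1 (G(j) = 1² = 1)
50/(-41) + G(k(3, 4))*35 = 50/(-41) + 1*35 = 50*(-1/41) + 35 = -50/41 + 35 = 1385/41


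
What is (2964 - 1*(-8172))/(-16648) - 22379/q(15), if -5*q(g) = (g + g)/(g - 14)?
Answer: 46562347/12486 ≈ 3729.2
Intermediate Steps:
q(g) = -2*g/(5*(-14 + g)) (q(g) = -(g + g)/(5*(g - 14)) = -2*g/(5*(-14 + g)))
(2964 - 1*(-8172))/(-16648) - 22379/q(15) = (2964 - 1*(-8172))/(-16648) - 22379/((-2*15/(-70 + 5*15))) = (2964 + 8172)*(-1/16648) - 22379/((-2*15/(-70 + 75))) = 11136*(-1/16648) - 22379/((-2*15/5)) = -1392/2081 - 22379/((-2*15*1/5)) = -1392/2081 - 22379/(-6) = -1392/2081 - 22379*(-1/6) = -1392/2081 + 22379/6 = 46562347/12486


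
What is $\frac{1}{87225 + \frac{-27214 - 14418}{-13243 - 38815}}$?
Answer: $\frac{26029}{2270400341} \approx 1.1464 \cdot 10^{-5}$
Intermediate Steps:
$\frac{1}{87225 + \frac{-27214 - 14418}{-13243 - 38815}} = \frac{1}{87225 - \frac{41632}{-52058}} = \frac{1}{87225 - - \frac{20816}{26029}} = \frac{1}{87225 + \frac{20816}{26029}} = \frac{1}{\frac{2270400341}{26029}} = \frac{26029}{2270400341}$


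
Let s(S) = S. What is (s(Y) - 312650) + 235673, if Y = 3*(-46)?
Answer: -77115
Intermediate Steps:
Y = -138
(s(Y) - 312650) + 235673 = (-138 - 312650) + 235673 = -312788 + 235673 = -77115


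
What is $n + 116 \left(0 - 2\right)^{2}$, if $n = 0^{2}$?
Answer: $464$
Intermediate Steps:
$n = 0$
$n + 116 \left(0 - 2\right)^{2} = 0 + 116 \left(0 - 2\right)^{2} = 0 + 116 \left(-2\right)^{2} = 0 + 116 \cdot 4 = 0 + 464 = 464$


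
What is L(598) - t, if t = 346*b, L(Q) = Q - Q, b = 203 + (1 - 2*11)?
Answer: -62972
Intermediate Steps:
b = 182 (b = 203 + (1 - 22) = 203 - 21 = 182)
L(Q) = 0
t = 62972 (t = 346*182 = 62972)
L(598) - t = 0 - 1*62972 = 0 - 62972 = -62972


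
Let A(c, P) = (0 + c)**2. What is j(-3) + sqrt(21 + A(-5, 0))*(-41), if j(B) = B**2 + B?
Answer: 6 - 41*sqrt(46) ≈ -272.08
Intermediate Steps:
A(c, P) = c**2
j(B) = B + B**2
j(-3) + sqrt(21 + A(-5, 0))*(-41) = -3*(1 - 3) + sqrt(21 + (-5)**2)*(-41) = -3*(-2) + sqrt(21 + 25)*(-41) = 6 + sqrt(46)*(-41) = 6 - 41*sqrt(46)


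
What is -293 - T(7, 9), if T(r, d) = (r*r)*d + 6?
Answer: -740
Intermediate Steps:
T(r, d) = 6 + d*r² (T(r, d) = r²*d + 6 = d*r² + 6 = 6 + d*r²)
-293 - T(7, 9) = -293 - (6 + 9*7²) = -293 - (6 + 9*49) = -293 - (6 + 441) = -293 - 1*447 = -293 - 447 = -740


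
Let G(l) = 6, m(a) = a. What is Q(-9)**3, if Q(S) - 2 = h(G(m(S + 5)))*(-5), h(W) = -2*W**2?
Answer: 47437928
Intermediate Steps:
Q(S) = 362 (Q(S) = 2 - 2*6**2*(-5) = 2 - 2*36*(-5) = 2 - 72*(-5) = 2 + 360 = 362)
Q(-9)**3 = 362**3 = 47437928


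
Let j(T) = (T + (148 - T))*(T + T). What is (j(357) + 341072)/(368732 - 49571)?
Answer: 446744/319161 ≈ 1.3997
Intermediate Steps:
j(T) = 296*T (j(T) = 148*(2*T) = 296*T)
(j(357) + 341072)/(368732 - 49571) = (296*357 + 341072)/(368732 - 49571) = (105672 + 341072)/319161 = 446744*(1/319161) = 446744/319161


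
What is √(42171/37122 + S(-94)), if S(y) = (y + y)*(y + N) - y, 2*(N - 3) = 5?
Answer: 5*√102484351142/12374 ≈ 129.36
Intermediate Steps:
N = 11/2 (N = 3 + (½)*5 = 3 + 5/2 = 11/2 ≈ 5.5000)
S(y) = -y + 2*y*(11/2 + y) (S(y) = (y + y)*(y + 11/2) - y = (2*y)*(11/2 + y) - y = 2*y*(11/2 + y) - y = -y + 2*y*(11/2 + y))
√(42171/37122 + S(-94)) = √(42171/37122 + 2*(-94)*(5 - 94)) = √(42171*(1/37122) + 2*(-94)*(-89)) = √(14057/12374 + 16732) = √(207055825/12374) = 5*√102484351142/12374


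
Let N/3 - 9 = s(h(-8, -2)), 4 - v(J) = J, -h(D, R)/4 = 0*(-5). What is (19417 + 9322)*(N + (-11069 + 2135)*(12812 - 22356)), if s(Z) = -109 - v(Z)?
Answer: 2450453366376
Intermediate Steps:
h(D, R) = 0 (h(D, R) = -0*(-5) = -4*0 = 0)
v(J) = 4 - J
s(Z) = -113 + Z (s(Z) = -109 - (4 - Z) = -109 + (-4 + Z) = -113 + Z)
N = -312 (N = 27 + 3*(-113 + 0) = 27 + 3*(-113) = 27 - 339 = -312)
(19417 + 9322)*(N + (-11069 + 2135)*(12812 - 22356)) = (19417 + 9322)*(-312 + (-11069 + 2135)*(12812 - 22356)) = 28739*(-312 - 8934*(-9544)) = 28739*(-312 + 85266096) = 28739*85265784 = 2450453366376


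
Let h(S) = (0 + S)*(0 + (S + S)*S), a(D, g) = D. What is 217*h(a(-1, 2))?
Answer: -434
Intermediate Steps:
h(S) = 2*S³ (h(S) = S*(0 + (2*S)*S) = S*(0 + 2*S²) = S*(2*S²) = 2*S³)
217*h(a(-1, 2)) = 217*(2*(-1)³) = 217*(2*(-1)) = 217*(-2) = -434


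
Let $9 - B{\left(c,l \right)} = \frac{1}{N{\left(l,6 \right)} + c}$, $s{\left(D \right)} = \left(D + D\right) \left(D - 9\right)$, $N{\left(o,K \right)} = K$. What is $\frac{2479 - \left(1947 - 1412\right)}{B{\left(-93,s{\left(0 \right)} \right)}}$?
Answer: $\frac{21141}{98} \approx 215.72$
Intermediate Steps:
$s{\left(D \right)} = 2 D \left(-9 + D\right)$
$B{\left(c,l \right)} = 9 - \frac{1}{6 + c}$
$\frac{2479 - \left(1947 - 1412\right)}{B{\left(-93,s{\left(0 \right)} \right)}} = \frac{2479 - \left(1947 - 1412\right)}{\frac{1}{6 - 93} \left(53 + 9 \left(-93\right)\right)} = \frac{2479 - 535}{\frac{1}{-87} \left(53 - 837\right)} = \frac{2479 - 535}{\left(- \frac{1}{87}\right) \left(-784\right)} = \frac{1944}{\frac{784}{87}} = 1944 \cdot \frac{87}{784} = \frac{21141}{98}$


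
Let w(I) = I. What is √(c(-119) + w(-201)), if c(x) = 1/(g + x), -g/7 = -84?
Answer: 2*I*√11052923/469 ≈ 14.177*I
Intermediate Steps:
g = 588 (g = -7*(-84) = 588)
c(x) = 1/(588 + x)
√(c(-119) + w(-201)) = √(1/(588 - 119) - 201) = √(1/469 - 201) = √(-94268/469) = 2*I*√11052923/469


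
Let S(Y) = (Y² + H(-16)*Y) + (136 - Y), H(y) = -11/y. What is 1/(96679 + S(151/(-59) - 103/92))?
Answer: 117852736/11411643169349 ≈ 1.0327e-5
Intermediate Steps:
S(Y) = 136 + Y² - 5*Y/16 (S(Y) = (Y² + (-11/(-16))*Y) + (136 - Y) = (Y² + (-11*(-1/16))*Y) + (136 - Y) = (Y² + 11*Y/16) + (136 - Y) = 136 + Y² - 5*Y/16)
1/(96679 + S(151/(-59) - 103/92)) = 1/(96679 + (136 + (151/(-59) - 103/92)² - 5*(151/(-59) - 103/92)/16)) = 1/(96679 + (136 + (151*(-1/59) - 103*1/92)² - 5*(151*(-1/59) - 103*1/92)/16)) = 1/(96679 + (136 + (-151/59 - 103/92)² - 5*(-151/59 - 103/92)/16)) = 1/(96679 + (136 + (-19969/5428)² - 5/16*(-19969/5428))) = 1/(96679 + (136 + 398760961/29463184 + 99845/86848)) = 1/(96679 + 17758505605/117852736) = 1/(11411643169349/117852736) = 117852736/11411643169349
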